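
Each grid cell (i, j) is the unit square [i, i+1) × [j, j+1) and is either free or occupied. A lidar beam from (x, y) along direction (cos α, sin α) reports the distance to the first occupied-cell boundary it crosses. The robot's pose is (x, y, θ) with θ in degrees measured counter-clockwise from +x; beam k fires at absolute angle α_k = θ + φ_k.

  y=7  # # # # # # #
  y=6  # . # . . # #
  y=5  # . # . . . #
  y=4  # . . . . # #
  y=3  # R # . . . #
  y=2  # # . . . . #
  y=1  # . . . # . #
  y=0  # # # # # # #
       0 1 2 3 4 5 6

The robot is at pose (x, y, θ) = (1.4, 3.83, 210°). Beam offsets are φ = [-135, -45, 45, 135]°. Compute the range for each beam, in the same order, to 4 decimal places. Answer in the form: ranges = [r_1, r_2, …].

ranges = [2.3182, 0.4141, 0.8593, 0.6212]

beam 1: φ=-135°, α=75°
  dir = (cos 75°, sin 75°) = (0.2588, 0.9659); from cell (1,3)
  next x-line at t=2.3182, next y-line at t=0.1760; Δt_x=3.8637, Δt_y=1.0353
    y: enter (1,4) at t=0.1760
    y: enter (1,5) at t=1.2113
    y: enter (1,6) at t=2.2465
    x: enter (2,6) at t=2.3182 ← occupied
  → r_1 = 2.3182
beam 2: φ=-45°, α=165°
  dir = (cos 165°, sin 165°) = (-0.9659, 0.2588); from cell (1,3)
  next x-line at t=0.4141, next y-line at t=0.6568; Δt_x=1.0353, Δt_y=3.8637
    x: enter (0,3) at t=0.4141 ← occupied
  → r_2 = 0.4141
beam 3: φ=45°, α=255°
  dir = (cos 255°, sin 255°) = (-0.2588, -0.9659); from cell (1,3)
  next x-line at t=1.5455, next y-line at t=0.8593; Δt_x=3.8637, Δt_y=1.0353
    y: enter (1,2) at t=0.8593 ← occupied
  → r_3 = 0.8593
beam 4: φ=135°, α=345°
  dir = (cos 345°, sin 345°) = (0.9659, -0.2588); from cell (1,3)
  next x-line at t=0.6212, next y-line at t=3.2069; Δt_x=1.0353, Δt_y=3.8637
    x: enter (2,3) at t=0.6212 ← occupied
  → r_4 = 0.6212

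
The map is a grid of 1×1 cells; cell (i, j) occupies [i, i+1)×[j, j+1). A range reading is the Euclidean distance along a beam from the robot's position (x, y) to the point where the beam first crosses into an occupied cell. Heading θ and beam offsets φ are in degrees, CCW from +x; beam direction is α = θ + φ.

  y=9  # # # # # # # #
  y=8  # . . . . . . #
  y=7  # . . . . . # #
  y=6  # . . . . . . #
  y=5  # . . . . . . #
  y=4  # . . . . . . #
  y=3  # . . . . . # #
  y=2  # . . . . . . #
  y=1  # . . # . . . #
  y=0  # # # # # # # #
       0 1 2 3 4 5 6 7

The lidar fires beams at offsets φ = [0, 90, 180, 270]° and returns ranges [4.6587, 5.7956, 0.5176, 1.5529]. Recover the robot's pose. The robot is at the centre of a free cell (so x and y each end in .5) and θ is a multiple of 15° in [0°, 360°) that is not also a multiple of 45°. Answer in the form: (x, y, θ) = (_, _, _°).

(x, y, θ) = (5.5, 7.5, 165°)

Enumerate (i+0.5, j+0.5, θ) over the 45 free cells and 16 admissible headings. For each, cast all 4 beams and compare to the given ranges.
  (5.5, 3.5, 240°): beam 1 = 2.8868 ≠ 4.6587 ✗
  (2.5, 1.5, 330°): beam 1 = 0.5774 ≠ 4.6587 ✗
  (1.5, 3.5, 255°): beam 1 = 1.9319 ≠ 4.6587 ✗
  …
  (5.5, 7.5, 165°): r_1=4.6587, r_2=5.7956, r_3=0.5176, r_4=1.5529 — all match ✓
Unique over the lattice → pose = (5.5, 7.5, 165°).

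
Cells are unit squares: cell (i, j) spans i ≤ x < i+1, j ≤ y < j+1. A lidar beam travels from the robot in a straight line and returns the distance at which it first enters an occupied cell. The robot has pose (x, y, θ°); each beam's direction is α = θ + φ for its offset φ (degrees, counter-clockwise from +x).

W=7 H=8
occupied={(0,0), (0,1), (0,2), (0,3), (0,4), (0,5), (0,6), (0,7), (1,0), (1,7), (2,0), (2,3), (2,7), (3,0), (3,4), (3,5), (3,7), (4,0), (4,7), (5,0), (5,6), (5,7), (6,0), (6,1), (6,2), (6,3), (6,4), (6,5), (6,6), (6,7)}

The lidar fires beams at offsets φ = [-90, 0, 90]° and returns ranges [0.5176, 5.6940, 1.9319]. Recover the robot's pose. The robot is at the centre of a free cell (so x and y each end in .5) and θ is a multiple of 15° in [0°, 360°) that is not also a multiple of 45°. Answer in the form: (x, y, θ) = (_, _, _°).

(x, y, θ) = (5.5, 1.5, 105°)

Enumerate (i+0.5, j+0.5, θ) over the 26 free cells and 16 admissible headings. For each, cast all 3 beams and compare to the given ranges.
  (3.5, 6.5, 330°): beam 1 = 0.5774 ≠ 0.5176 ✗
  (2.5, 2.5, 330°): beam 1 = 1.7321 ≠ 0.5176 ✗
  (5.5, 5.5, 15°): beam 1 = 1.9319 ≠ 0.5176 ✗
  (1.5, 4.5, 210°): beam 1 = 1.0000 ≠ 0.5176 ✗
  …
  (5.5, 1.5, 105°): r_1=0.5176, r_2=5.6940, r_3=1.9319 — all match ✓
No second candidate reproduces the full scan.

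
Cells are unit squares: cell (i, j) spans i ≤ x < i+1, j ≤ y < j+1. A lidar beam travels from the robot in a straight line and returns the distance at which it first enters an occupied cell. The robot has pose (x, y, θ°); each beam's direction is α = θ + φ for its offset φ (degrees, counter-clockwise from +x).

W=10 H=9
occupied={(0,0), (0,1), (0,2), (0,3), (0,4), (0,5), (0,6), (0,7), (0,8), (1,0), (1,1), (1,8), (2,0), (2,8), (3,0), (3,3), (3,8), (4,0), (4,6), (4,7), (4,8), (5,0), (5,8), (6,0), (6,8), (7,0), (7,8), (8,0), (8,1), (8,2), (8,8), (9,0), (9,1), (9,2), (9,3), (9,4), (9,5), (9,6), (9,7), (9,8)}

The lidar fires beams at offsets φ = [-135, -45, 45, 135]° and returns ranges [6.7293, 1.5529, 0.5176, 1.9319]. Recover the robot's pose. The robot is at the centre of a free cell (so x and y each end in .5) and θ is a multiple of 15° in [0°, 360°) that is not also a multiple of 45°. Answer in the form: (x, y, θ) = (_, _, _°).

The pose lattice has 50·16 = 800 candidates. Test each by forward raycasting.
  (8.5, 6.5, 105°): beam 1 = 0.5774 ≠ 6.7293 ✗
  (8.5, 3.5, 105°): beam 1 = 0.5774 ≠ 6.7293 ✗
  (5.5, 7.5, 30°): beam 2 = 3.6235 ≠ 1.5529 ✗
  (3.5, 1.5, 195°): beam 1 = 7.5056 ≠ 6.7293 ✗
  (6.5, 6.5, 75°): beam 1 = 4.0415 ≠ 6.7293 ✗
  …
  (7.5, 7.5, 30°): r_1=6.7293, r_2=1.5529, r_3=0.5176, r_4=1.9319 — all match ✓
No second candidate reproduces the full scan.

(x, y, θ) = (7.5, 7.5, 30°)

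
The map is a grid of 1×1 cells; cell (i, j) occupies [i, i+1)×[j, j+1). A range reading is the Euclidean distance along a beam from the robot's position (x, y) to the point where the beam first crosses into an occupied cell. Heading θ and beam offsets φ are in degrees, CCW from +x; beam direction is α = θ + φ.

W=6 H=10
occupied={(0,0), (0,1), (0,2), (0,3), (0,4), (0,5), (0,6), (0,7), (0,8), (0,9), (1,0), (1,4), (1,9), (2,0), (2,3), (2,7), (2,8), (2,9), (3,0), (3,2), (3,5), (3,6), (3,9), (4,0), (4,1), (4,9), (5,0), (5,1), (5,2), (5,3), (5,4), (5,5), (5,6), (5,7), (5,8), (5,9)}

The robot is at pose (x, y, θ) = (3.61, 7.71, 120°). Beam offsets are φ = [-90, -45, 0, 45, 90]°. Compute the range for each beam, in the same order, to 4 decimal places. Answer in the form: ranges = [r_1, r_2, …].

ranges = [1.6050, 1.3355, 1.2200, 0.6315, 0.7044]

beam 1: φ=-90°, α=30°
  cosα=0.8660 sinα=0.5000 | (3,7) | tMaxX 0.4503 tMaxY 0.5800 | tΔX 1.1547 tΔY 2.0000
    t=0.4503 [x] (4,7)
    t=0.5800 [y] (4,8)
    t=1.6050 [x] (5,8) — stop
  → r_1 = 1.6050
beam 2: φ=-45°, α=75°
  cosα=0.2588 sinα=0.9659 | (3,7) | tMaxX 1.5068 tMaxY 0.3002 | tΔX 3.8637 tΔY 1.0353
    t=0.3002 [y] (3,8)
    t=1.3355 [y] (3,9) — stop
  → r_2 = 1.3355
beam 3: φ=0°, α=120°
  cosα=-0.5000 sinα=0.8660 | (3,7) | tMaxX 1.2200 tMaxY 0.3349 | tΔX 2.0000 tΔY 1.1547
    t=0.3349 [y] (3,8)
    t=1.2200 [x] (2,8) — stop
  → r_3 = 1.2200
beam 4: φ=45°, α=165°
  cosα=-0.9659 sinα=0.2588 | (3,7) | tMaxX 0.6315 tMaxY 1.1205 | tΔX 1.0353 tΔY 3.8637
    t=0.6315 [x] (2,7) — stop
  → r_4 = 0.6315
beam 5: φ=90°, α=210°
  cosα=-0.8660 sinα=-0.5000 | (3,7) | tMaxX 0.7044 tMaxY 1.4200 | tΔX 1.1547 tΔY 2.0000
    t=0.7044 [x] (2,7) — stop
  → r_5 = 0.7044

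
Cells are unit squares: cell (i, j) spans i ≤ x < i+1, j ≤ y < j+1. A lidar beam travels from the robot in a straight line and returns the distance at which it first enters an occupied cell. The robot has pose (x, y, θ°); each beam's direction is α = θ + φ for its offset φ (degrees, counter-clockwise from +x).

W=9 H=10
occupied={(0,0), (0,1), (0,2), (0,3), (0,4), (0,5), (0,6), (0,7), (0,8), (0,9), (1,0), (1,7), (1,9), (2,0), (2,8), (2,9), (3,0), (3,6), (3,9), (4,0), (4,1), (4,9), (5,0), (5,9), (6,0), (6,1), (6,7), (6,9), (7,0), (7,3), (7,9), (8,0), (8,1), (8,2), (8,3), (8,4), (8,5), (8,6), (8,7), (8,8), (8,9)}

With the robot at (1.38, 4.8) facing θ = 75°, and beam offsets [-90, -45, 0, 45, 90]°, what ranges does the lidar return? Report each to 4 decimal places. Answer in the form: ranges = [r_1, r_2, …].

beam 1: φ=-90°, α=345°
  direction (0.9659, -0.2588); cell (1,4); t to first gridline: x 0.6419, y 3.0910 (then +1.0353 / +3.8637)
    (2,4) via x @ 0.6419
    (3,4) via x @ 1.6771
    (4,4) via x @ 2.7124
    (4,3) via y @ 3.0910
    (5,3) via x @ 3.7477
    (6,3) via x @ 4.7830
    (7,3) via x @ 5.8183  # hit
  → r_1 = 5.8183
beam 2: φ=-45°, α=30°
  direction (0.8660, 0.5000); cell (1,4); t to first gridline: x 0.7159, y 0.4000 (then +1.1547 / +2.0000)
    (1,5) via y @ 0.4000
    (2,5) via x @ 0.7159
    (3,5) via x @ 1.8706
    (3,6) via y @ 2.4000  # hit
  → r_2 = 2.4000
beam 3: φ=0°, α=75°
  direction (0.2588, 0.9659); cell (1,4); t to first gridline: x 2.3955, y 0.2071 (then +3.8637 / +1.0353)
    (1,5) via y @ 0.2071
    (1,6) via y @ 1.2423
    (1,7) via y @ 2.2776  # hit
  → r_3 = 2.2776
beam 4: φ=45°, α=120°
  direction (-0.5000, 0.8660); cell (1,4); t to first gridline: x 0.7600, y 0.2309 (then +2.0000 / +1.1547)
    (1,5) via y @ 0.2309
    (0,5) via x @ 0.7600  # hit
  → r_4 = 0.7600
beam 5: φ=90°, α=165°
  direction (-0.9659, 0.2588); cell (1,4); t to first gridline: x 0.3934, y 0.7727 (then +1.0353 / +3.8637)
    (0,4) via x @ 0.3934  # hit
  → r_5 = 0.3934

ranges = [5.8183, 2.4000, 2.2776, 0.7600, 0.3934]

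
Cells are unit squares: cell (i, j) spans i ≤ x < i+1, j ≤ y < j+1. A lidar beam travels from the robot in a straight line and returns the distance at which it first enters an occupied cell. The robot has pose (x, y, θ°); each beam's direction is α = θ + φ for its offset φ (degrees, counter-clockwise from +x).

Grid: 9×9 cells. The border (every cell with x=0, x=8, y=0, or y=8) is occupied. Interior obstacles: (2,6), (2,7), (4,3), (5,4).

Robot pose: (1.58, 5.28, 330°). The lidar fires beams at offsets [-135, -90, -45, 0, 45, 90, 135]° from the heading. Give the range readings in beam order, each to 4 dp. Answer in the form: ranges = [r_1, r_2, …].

beam 1: φ=-135°, α=195°
  cosα=-0.9659 sinα=-0.2588 | (1,5) | tMaxX 0.6005 tMaxY 1.0818 | tΔX 1.0353 tΔY 3.8637
    t=0.6005 [x] (0,5) — stop
  → r_1 = 0.6005
beam 2: φ=-90°, α=240°
  cosα=-0.5000 sinα=-0.8660 | (1,5) | tMaxX 1.1600 tMaxY 0.3233 | tΔX 2.0000 tΔY 1.1547
    t=0.3233 [y] (1,4)
    t=1.1600 [x] (0,4) — stop
  → r_2 = 1.1600
beam 3: φ=-45°, α=285°
  cosα=0.2588 sinα=-0.9659 | (1,5) | tMaxX 1.6228 tMaxY 0.2899 | tΔX 3.8637 tΔY 1.0353
    t=0.2899 [y] (1,4)
    t=1.3252 [y] (1,3)
    t=1.6228 [x] (2,3)
    t=2.3604 [y] (2,2)
    t=3.3957 [y] (2,1)
    t=4.4310 [y] (2,0) — stop
  → r_3 = 4.4310
beam 4: φ=0°, α=330°
  cosα=0.8660 sinα=-0.5000 | (1,5) | tMaxX 0.4850 tMaxY 0.5600 | tΔX 1.1547 tΔY 2.0000
    t=0.4850 [x] (2,5)
    t=0.5600 [y] (2,4)
    t=1.6397 [x] (3,4)
    t=2.5600 [y] (3,3)
    t=2.7944 [x] (4,3) — stop
  → r_4 = 2.7944
beam 5: φ=45°, α=15°
  cosα=0.9659 sinα=0.2588 | (1,5) | tMaxX 0.4348 tMaxY 2.7819 | tΔX 1.0353 tΔY 3.8637
    t=0.4348 [x] (2,5)
    t=1.4701 [x] (3,5)
    t=2.5054 [x] (4,5)
    t=2.7819 [y] (4,6)
    t=3.5406 [x] (5,6)
    t=4.5759 [x] (6,6)
    t=5.6112 [x] (7,6)
    t=6.6456 [y] (7,7)
    t=6.6465 [x] (8,7) — stop
  → r_5 = 6.6465
beam 6: φ=90°, α=60°
  cosα=0.5000 sinα=0.8660 | (1,5) | tMaxX 0.8400 tMaxY 0.8314 | tΔX 2.0000 tΔY 1.1547
    t=0.8314 [y] (1,6)
    t=0.8400 [x] (2,6) — stop
  → r_6 = 0.8400
beam 7: φ=135°, α=105°
  cosα=-0.2588 sinα=0.9659 | (1,5) | tMaxX 2.2409 tMaxY 0.7454 | tΔX 3.8637 tΔY 1.0353
    t=0.7454 [y] (1,6)
    t=1.7807 [y] (1,7)
    t=2.2409 [x] (0,7) — stop
  → r_7 = 2.2409

ranges = [0.6005, 1.1600, 4.4310, 2.7944, 6.6465, 0.8400, 2.2409]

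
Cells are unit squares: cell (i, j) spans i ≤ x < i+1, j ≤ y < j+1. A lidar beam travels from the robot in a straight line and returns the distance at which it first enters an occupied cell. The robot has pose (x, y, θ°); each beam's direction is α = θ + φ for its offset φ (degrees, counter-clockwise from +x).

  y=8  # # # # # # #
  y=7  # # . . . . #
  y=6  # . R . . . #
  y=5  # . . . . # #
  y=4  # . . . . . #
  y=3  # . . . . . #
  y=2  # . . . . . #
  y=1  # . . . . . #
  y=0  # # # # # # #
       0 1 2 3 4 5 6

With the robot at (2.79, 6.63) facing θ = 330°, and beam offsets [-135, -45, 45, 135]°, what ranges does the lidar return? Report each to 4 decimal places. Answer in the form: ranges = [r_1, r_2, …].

ranges = [1.8531, 5.8286, 3.3232, 1.4183]

beam 1: φ=-135°, α=195°
  cosα=-0.9659 sinα=-0.2588 | (2,6) | tMaxX 0.8179 tMaxY 2.4341 | tΔX 1.0353 tΔY 3.8637
    t=0.8179 [x] (1,6)
    t=1.8531 [x] (0,6) — stop
  → r_1 = 1.8531
beam 2: φ=-45°, α=285°
  cosα=0.2588 sinα=-0.9659 | (2,6) | tMaxX 0.8114 tMaxY 0.6522 | tΔX 3.8637 tΔY 1.0353
    t=0.6522 [y] (2,5)
    t=0.8114 [x] (3,5)
    t=1.6875 [y] (3,4)
    t=2.7228 [y] (3,3)
    t=3.7581 [y] (3,2)
    t=4.6751 [x] (4,2)
    t=4.7933 [y] (4,1)
    t=5.8286 [y] (4,0) — stop
  → r_2 = 5.8286
beam 3: φ=45°, α=15°
  cosα=0.9659 sinα=0.2588 | (2,6) | tMaxX 0.2174 tMaxY 1.4296 | tΔX 1.0353 tΔY 3.8637
    t=0.2174 [x] (3,6)
    t=1.2527 [x] (4,6)
    t=1.4296 [y] (4,7)
    t=2.2880 [x] (5,7)
    t=3.3232 [x] (6,7) — stop
  → r_3 = 3.3232
beam 4: φ=135°, α=105°
  cosα=-0.2588 sinα=0.9659 | (2,6) | tMaxX 3.0523 tMaxY 0.3831 | tΔX 3.8637 tΔY 1.0353
    t=0.3831 [y] (2,7)
    t=1.4183 [y] (2,8) — stop
  → r_4 = 1.4183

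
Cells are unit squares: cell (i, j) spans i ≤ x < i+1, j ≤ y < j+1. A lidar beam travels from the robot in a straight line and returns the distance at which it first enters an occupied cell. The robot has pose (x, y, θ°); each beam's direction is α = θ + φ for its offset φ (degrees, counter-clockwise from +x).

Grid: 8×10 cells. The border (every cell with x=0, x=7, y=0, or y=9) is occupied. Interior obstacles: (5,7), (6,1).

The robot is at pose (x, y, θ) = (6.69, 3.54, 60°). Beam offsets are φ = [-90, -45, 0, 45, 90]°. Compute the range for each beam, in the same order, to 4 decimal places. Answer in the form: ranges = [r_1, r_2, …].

ranges = [0.3580, 0.3209, 0.6200, 3.5821, 6.5702]

beam 1: φ=-90°, α=330°
  dir = (cos 330°, sin 330°) = (0.8660, -0.5000); from cell (6,3)
  next x-line at t=0.3580, next y-line at t=1.0800; Δt_x=1.1547, Δt_y=2.0000
    x: enter (7,3) at t=0.3580 ← occupied
  → r_1 = 0.3580
beam 2: φ=-45°, α=15°
  dir = (cos 15°, sin 15°) = (0.9659, 0.2588); from cell (6,3)
  next x-line at t=0.3209, next y-line at t=1.7773; Δt_x=1.0353, Δt_y=3.8637
    x: enter (7,3) at t=0.3209 ← occupied
  → r_2 = 0.3209
beam 3: φ=0°, α=60°
  dir = (cos 60°, sin 60°) = (0.5000, 0.8660); from cell (6,3)
  next x-line at t=0.6200, next y-line at t=0.5312; Δt_x=2.0000, Δt_y=1.1547
    y: enter (6,4) at t=0.5312
    x: enter (7,4) at t=0.6200 ← occupied
  → r_3 = 0.6200
beam 4: φ=45°, α=105°
  dir = (cos 105°, sin 105°) = (-0.2588, 0.9659); from cell (6,3)
  next x-line at t=2.6660, next y-line at t=0.4762; Δt_x=3.8637, Δt_y=1.0353
    y: enter (6,4) at t=0.4762
    y: enter (6,5) at t=1.5115
    y: enter (6,6) at t=2.5468
    x: enter (5,6) at t=2.6660
    y: enter (5,7) at t=3.5821 ← occupied
  → r_4 = 3.5821
beam 5: φ=90°, α=150°
  dir = (cos 150°, sin 150°) = (-0.8660, 0.5000); from cell (6,3)
  next x-line at t=0.7967, next y-line at t=0.9200; Δt_x=1.1547, Δt_y=2.0000
    x: enter (5,3) at t=0.7967
    y: enter (5,4) at t=0.9200
    x: enter (4,4) at t=1.9514
    y: enter (4,5) at t=2.9200
    x: enter (3,5) at t=3.1061
    x: enter (2,5) at t=4.2608
    y: enter (2,6) at t=4.9200
    x: enter (1,6) at t=5.4155
    x: enter (0,6) at t=6.5702 ← occupied
  → r_5 = 6.5702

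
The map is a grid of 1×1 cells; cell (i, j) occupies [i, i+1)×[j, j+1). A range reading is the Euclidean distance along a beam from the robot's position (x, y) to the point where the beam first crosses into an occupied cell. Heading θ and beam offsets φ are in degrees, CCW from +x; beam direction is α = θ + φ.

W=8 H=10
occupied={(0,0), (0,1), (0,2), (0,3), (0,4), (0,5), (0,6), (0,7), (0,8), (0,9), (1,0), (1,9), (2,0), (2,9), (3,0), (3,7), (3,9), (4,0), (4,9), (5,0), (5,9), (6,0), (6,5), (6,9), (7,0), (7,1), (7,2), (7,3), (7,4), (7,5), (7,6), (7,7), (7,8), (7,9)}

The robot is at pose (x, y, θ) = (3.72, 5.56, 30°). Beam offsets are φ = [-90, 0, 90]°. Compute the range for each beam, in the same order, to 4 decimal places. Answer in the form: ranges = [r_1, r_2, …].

beam 1: φ=-90°, α=300°
  cosα=0.5000 sinα=-0.8660 | (3,5) | tMaxX 0.5600 tMaxY 0.6466 | tΔX 2.0000 tΔY 1.1547
    t=0.5600 [x] (4,5)
    t=0.6466 [y] (4,4)
    t=1.8013 [y] (4,3)
    t=2.5600 [x] (5,3)
    t=2.9560 [y] (5,2)
    t=4.1107 [y] (5,1)
    t=4.5600 [x] (6,1)
    t=5.2654 [y] (6,0) — stop
  → r_1 = 5.2654
beam 2: φ=0°, α=30°
  cosα=0.8660 sinα=0.5000 | (3,5) | tMaxX 0.3233 tMaxY 0.8800 | tΔX 1.1547 tΔY 2.0000
    t=0.3233 [x] (4,5)
    t=0.8800 [y] (4,6)
    t=1.4780 [x] (5,6)
    t=2.6327 [x] (6,6)
    t=2.8800 [y] (6,7)
    t=3.7874 [x] (7,7) — stop
  → r_2 = 3.7874
beam 3: φ=90°, α=120°
  cosα=-0.5000 sinα=0.8660 | (3,5) | tMaxX 1.4400 tMaxY 0.5081 | tΔX 2.0000 tΔY 1.1547
    t=0.5081 [y] (3,6)
    t=1.4400 [x] (2,6)
    t=1.6628 [y] (2,7)
    t=2.8175 [y] (2,8)
    t=3.4400 [x] (1,8)
    t=3.9722 [y] (1,9) — stop
  → r_3 = 3.9722

ranges = [5.2654, 3.7874, 3.9722]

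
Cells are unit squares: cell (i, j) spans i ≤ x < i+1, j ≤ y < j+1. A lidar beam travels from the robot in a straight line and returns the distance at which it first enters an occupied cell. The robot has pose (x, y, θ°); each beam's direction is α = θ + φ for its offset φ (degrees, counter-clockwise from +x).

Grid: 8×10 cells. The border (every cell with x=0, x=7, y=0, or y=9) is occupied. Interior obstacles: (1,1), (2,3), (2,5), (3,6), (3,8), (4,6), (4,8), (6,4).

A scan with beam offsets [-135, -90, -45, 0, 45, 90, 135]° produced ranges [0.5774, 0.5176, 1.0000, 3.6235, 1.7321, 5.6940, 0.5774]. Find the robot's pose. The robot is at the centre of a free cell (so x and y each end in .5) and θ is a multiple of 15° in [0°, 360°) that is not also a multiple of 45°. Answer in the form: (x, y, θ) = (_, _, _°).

Candidates: 40 free-cell centres × 16 headings = 640 poses. Raycast each; keep the one whose scan matches to 4 dp.
  (6.5, 2.5, 255°): beam 1 = 4.0415 ≠ 0.5774 ✗
  (6.5, 7.5, 210°): beam 1 = 1.5529 ≠ 0.5774 ✗
  (5.5, 1.5, 60°): beam 1 = 0.5176 ≠ 0.5774 ✗
  …
  (6.5, 5.5, 105°): r_1=0.5774, r_2=0.5176, r_3=1.0000, r_4=3.6235, r_5=1.7321, r_6=5.6940, r_7=0.5774 — all match ✓
Unique over the lattice → pose = (6.5, 5.5, 105°).

(x, y, θ) = (6.5, 5.5, 105°)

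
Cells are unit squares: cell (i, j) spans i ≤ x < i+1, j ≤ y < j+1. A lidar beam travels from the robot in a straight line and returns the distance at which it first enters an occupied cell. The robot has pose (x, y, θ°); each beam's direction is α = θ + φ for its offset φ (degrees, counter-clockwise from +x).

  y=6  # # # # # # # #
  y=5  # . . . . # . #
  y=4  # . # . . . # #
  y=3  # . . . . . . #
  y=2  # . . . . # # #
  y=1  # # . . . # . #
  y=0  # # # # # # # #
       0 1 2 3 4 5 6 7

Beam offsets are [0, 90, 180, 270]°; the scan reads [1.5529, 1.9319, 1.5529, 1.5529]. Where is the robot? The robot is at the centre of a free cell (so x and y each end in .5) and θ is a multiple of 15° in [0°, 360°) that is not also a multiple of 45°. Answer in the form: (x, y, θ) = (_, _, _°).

Enumerate (i+0.5, j+0.5, θ) over the 23 free cells and 16 admissible headings. For each, cast all 4 beams and compare to the given ranges.
  (2.5, 1.5, 150°): beam 1 = 0.5774 ≠ 1.5529 ✗
  (1.5, 4.5, 210°): beam 1 = 0.5774 ≠ 1.5529 ✗
  (3.5, 4.5, 150°): beam 1 = 0.5774 ≠ 1.5529 ✗
  (3.5, 5.5, 60°): beam 1 = 0.5774 ≠ 1.5529 ✗
  …
  (4.5, 4.5, 195°): r_1=1.5529, r_2=1.9319, r_3=1.5529, r_4=1.5529 — all match ✓
Unique over the lattice → pose = (4.5, 4.5, 195°).

(x, y, θ) = (4.5, 4.5, 195°)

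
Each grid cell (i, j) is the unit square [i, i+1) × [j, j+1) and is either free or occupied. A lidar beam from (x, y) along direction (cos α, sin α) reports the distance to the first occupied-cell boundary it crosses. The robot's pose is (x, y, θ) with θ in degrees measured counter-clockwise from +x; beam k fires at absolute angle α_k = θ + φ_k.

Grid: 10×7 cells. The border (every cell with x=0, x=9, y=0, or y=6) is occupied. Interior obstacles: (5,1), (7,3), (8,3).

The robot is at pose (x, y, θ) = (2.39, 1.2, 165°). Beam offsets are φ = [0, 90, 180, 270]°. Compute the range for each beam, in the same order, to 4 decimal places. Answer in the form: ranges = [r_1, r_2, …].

ranges = [1.4390, 0.2071, 0.7727, 4.9693]

beam 1: φ=0°, α=165°
  d=(-0.9659,0.2588)  start (2,1)  tX=0.4038 tY=3.0910  stride 1/|dx|=1.0353 1/|dy|=3.8637
    cross x-line → (1,1), t=0.4038
    cross x-line → (0,1), t=1.4390 (wall)
  → r_1 = 1.4390
beam 2: φ=90°, α=255°
  d=(-0.2588,-0.9659)  start (2,1)  tX=1.5068 tY=0.2071  stride 1/|dx|=3.8637 1/|dy|=1.0353
    cross y-line → (2,0), t=0.2071 (wall)
  → r_2 = 0.2071
beam 3: φ=180°, α=345°
  d=(0.9659,-0.2588)  start (2,1)  tX=0.6315 tY=0.7727  stride 1/|dx|=1.0353 1/|dy|=3.8637
    cross x-line → (3,1), t=0.6315
    cross y-line → (3,0), t=0.7727 (wall)
  → r_3 = 0.7727
beam 4: φ=270°, α=75°
  d=(0.2588,0.9659)  start (2,1)  tX=2.3569 tY=0.8282  stride 1/|dx|=3.8637 1/|dy|=1.0353
    cross y-line → (2,2), t=0.8282
    cross y-line → (2,3), t=1.8635
    cross x-line → (3,3), t=2.3569
    cross y-line → (3,4), t=2.8988
    cross y-line → (3,5), t=3.9340
    cross y-line → (3,6), t=4.9693 (wall)
  → r_4 = 4.9693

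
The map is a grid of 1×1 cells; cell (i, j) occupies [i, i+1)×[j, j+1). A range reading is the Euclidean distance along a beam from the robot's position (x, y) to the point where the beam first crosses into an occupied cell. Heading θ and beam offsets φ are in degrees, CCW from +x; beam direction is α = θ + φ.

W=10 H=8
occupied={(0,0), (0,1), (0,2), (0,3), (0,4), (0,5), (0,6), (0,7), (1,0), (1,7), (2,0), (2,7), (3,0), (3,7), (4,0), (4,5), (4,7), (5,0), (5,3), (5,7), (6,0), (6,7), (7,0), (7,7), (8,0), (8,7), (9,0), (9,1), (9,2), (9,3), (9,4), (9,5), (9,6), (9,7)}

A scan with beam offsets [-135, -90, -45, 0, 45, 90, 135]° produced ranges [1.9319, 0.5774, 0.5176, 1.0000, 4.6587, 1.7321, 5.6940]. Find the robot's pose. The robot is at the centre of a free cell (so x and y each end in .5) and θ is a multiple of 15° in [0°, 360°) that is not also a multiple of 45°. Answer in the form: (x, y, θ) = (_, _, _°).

Candidates: 46 free-cell centres × 16 headings = 736 poses. Raycast each; keep the one whose scan matches to 4 dp.
  (5.5, 2.5, 255°): beam 1 = 0.5774 ≠ 1.9319 ✗
  (3.5, 5.5, 240°): beam 1 = 1.5529 ≠ 1.9319 ✗
  (2.5, 2.5, 330°): beam 1 = 1.5529 ≠ 1.9319 ✗
  (1.5, 4.5, 210°): beam 1 = 2.5882 ≠ 1.9319 ✗
  …
  (4.5, 1.5, 330°): r_1=1.9319, r_2=0.5774, r_3=0.5176, r_4=1.0000, r_5=4.6587, r_6=1.7321, r_7=5.6940 — all match ✓
Only this pose fits every beam.

(x, y, θ) = (4.5, 1.5, 330°)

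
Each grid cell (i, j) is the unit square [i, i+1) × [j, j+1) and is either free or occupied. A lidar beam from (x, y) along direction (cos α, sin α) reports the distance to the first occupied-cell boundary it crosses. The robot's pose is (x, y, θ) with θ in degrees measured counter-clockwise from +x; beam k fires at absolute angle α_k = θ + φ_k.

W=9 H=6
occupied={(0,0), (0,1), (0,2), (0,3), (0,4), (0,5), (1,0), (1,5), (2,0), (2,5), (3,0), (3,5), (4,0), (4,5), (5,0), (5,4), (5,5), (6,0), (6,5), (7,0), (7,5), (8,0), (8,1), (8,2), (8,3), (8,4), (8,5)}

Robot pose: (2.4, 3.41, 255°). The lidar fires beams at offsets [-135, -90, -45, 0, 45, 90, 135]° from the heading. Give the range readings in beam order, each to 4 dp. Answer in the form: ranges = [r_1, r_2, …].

beam 1: φ=-135°, α=120°
  direction (-0.5000, 0.8660); cell (2,3); t to first gridline: x 0.8000, y 0.6813 (then +2.0000 / +1.1547)
    (2,4) via y @ 0.6813
    (1,4) via x @ 0.8000
    (1,5) via y @ 1.8360  # hit
  → r_1 = 1.8360
beam 2: φ=-90°, α=165°
  direction (-0.9659, 0.2588); cell (2,3); t to first gridline: x 0.4141, y 2.2796 (then +1.0353 / +3.8637)
    (1,3) via x @ 0.4141
    (0,3) via x @ 1.4494  # hit
  → r_2 = 1.4494
beam 3: φ=-45°, α=210°
  direction (-0.8660, -0.5000); cell (2,3); t to first gridline: x 0.4619, y 0.8200 (then +1.1547 / +2.0000)
    (1,3) via x @ 0.4619
    (1,2) via y @ 0.8200
    (0,2) via x @ 1.6166  # hit
  → r_3 = 1.6166
beam 4: φ=0°, α=255°
  direction (-0.2588, -0.9659); cell (2,3); t to first gridline: x 1.5455, y 0.4245 (then +3.8637 / +1.0353)
    (2,2) via y @ 0.4245
    (2,1) via y @ 1.4597
    (1,1) via x @ 1.5455
    (1,0) via y @ 2.4950  # hit
  → r_4 = 2.4950
beam 5: φ=45°, α=300°
  direction (0.5000, -0.8660); cell (2,3); t to first gridline: x 1.2000, y 0.4734 (then +2.0000 / +1.1547)
    (2,2) via y @ 0.4734
    (3,2) via x @ 1.2000
    (3,1) via y @ 1.6281
    (3,0) via y @ 2.7828  # hit
  → r_5 = 2.7828
beam 6: φ=90°, α=345°
  direction (0.9659, -0.2588); cell (2,3); t to first gridline: x 0.6212, y 1.5841 (then +1.0353 / +3.8637)
    (3,3) via x @ 0.6212
    (3,2) via y @ 1.5841
    (4,2) via x @ 1.6564
    (5,2) via x @ 2.6917
    (6,2) via x @ 3.7270
    (7,2) via x @ 4.7623
    (7,1) via y @ 5.4478
    (8,1) via x @ 5.7975  # hit
  → r_6 = 5.7975
beam 7: φ=135°, α=30°
  direction (0.8660, 0.5000); cell (2,3); t to first gridline: x 0.6928, y 1.1800 (then +1.1547 / +2.0000)
    (3,3) via x @ 0.6928
    (3,4) via y @ 1.1800
    (4,4) via x @ 1.8475
    (5,4) via x @ 3.0022  # hit
  → r_7 = 3.0022

ranges = [1.8360, 1.4494, 1.6166, 2.4950, 2.7828, 5.7975, 3.0022]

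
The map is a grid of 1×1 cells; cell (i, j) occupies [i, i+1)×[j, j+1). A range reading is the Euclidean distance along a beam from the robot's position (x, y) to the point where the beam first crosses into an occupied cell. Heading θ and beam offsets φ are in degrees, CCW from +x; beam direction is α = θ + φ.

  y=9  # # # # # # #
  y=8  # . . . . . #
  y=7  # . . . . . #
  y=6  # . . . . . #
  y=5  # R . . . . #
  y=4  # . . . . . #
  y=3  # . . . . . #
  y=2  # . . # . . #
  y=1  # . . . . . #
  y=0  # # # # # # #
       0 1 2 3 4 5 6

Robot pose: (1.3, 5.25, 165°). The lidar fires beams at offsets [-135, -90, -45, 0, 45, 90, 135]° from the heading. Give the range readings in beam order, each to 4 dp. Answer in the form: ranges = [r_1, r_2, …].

beam 1: φ=-135°, α=30°
  d=(0.8660,0.5000)  start (1,5)  tX=0.8083 tY=1.5000  stride 1/|dx|=1.1547 1/|dy|=2.0000
    cross x-line → (2,5), t=0.8083
    cross y-line → (2,6), t=1.5000
    cross x-line → (3,6), t=1.9630
    cross x-line → (4,6), t=3.1177
    cross y-line → (4,7), t=3.5000
    cross x-line → (5,7), t=4.2724
    cross x-line → (6,7), t=5.4271 (wall)
  → r_1 = 5.4271
beam 2: φ=-90°, α=75°
  d=(0.2588,0.9659)  start (1,5)  tX=2.7046 tY=0.7765  stride 1/|dx|=3.8637 1/|dy|=1.0353
    cross y-line → (1,6), t=0.7765
    cross y-line → (1,7), t=1.8117
    cross x-line → (2,7), t=2.7046
    cross y-line → (2,8), t=2.8470
    cross y-line → (2,9), t=3.8823 (wall)
  → r_2 = 3.8823
beam 3: φ=-45°, α=120°
  d=(-0.5000,0.8660)  start (1,5)  tX=0.6000 tY=0.8660  stride 1/|dx|=2.0000 1/|dy|=1.1547
    cross x-line → (0,5), t=0.6000 (wall)
  → r_3 = 0.6000
beam 4: φ=0°, α=165°
  d=(-0.9659,0.2588)  start (1,5)  tX=0.3106 tY=2.8978  stride 1/|dx|=1.0353 1/|dy|=3.8637
    cross x-line → (0,5), t=0.3106 (wall)
  → r_4 = 0.3106
beam 5: φ=45°, α=210°
  d=(-0.8660,-0.5000)  start (1,5)  tX=0.3464 tY=0.5000  stride 1/|dx|=1.1547 1/|dy|=2.0000
    cross x-line → (0,5), t=0.3464 (wall)
  → r_5 = 0.3464
beam 6: φ=90°, α=255°
  d=(-0.2588,-0.9659)  start (1,5)  tX=1.1591 tY=0.2588  stride 1/|dx|=3.8637 1/|dy|=1.0353
    cross y-line → (1,4), t=0.2588
    cross x-line → (0,4), t=1.1591 (wall)
  → r_6 = 1.1591
beam 7: φ=135°, α=300°
  d=(0.5000,-0.8660)  start (1,5)  tX=1.4000 tY=0.2887  stride 1/|dx|=2.0000 1/|dy|=1.1547
    cross y-line → (1,4), t=0.2887
    cross x-line → (2,4), t=1.4000
    cross y-line → (2,3), t=1.4434
    cross y-line → (2,2), t=2.5981
    cross x-line → (3,2), t=3.4000 (wall)
  → r_7 = 3.4000

ranges = [5.4271, 3.8823, 0.6000, 0.3106, 0.3464, 1.1591, 3.4000]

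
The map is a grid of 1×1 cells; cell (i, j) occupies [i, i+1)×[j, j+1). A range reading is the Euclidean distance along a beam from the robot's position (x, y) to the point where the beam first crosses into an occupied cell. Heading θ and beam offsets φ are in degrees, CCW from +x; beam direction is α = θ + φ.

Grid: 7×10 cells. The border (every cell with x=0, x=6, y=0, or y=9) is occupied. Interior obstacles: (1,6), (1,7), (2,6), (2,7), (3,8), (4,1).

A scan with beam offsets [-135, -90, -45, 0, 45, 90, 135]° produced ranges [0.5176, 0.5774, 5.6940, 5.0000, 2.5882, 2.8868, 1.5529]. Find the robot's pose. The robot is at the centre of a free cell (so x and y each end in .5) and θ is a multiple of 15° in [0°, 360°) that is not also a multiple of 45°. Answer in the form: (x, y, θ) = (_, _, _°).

(x, y, θ) = (3.5, 6.5, 300°)

The pose lattice has 34·16 = 544 candidates. Test each by forward raycasting.
  (2.5, 1.5, 75°): beam 1 = 0.5774 ≠ 0.5176 ✗
  (4.5, 4.5, 60°): beam 1 = 3.6235 ≠ 0.5176 ✗
  (5.5, 3.5, 75°): beam 1 = 1.0000 ≠ 0.5176 ✗
  …
  (3.5, 6.5, 300°): r_1=0.5176, r_2=0.5774, r_3=5.6940, r_4=5.0000, r_5=2.5882, r_6=2.8868, r_7=1.5529 — all match ✓
Only this pose fits every beam.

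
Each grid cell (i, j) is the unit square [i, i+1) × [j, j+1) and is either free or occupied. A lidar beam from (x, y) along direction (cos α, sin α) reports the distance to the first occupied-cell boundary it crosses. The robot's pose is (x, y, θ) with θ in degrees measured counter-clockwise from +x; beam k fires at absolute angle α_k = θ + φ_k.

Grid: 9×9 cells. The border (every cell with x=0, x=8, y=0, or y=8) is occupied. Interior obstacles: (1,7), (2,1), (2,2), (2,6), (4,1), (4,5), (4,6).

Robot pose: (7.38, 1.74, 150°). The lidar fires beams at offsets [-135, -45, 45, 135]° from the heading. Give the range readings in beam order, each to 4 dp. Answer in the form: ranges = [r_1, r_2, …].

ranges = [0.6419, 6.4808, 2.4640, 0.7661]

beam 1: φ=-135°, α=15°
  direction (0.9659, 0.2588); cell (7,1); t to first gridline: x 0.6419, y 1.0046 (then +1.0353 / +3.8637)
    (8,1) via x @ 0.6419  # hit
  → r_1 = 0.6419
beam 2: φ=-45°, α=105°
  direction (-0.2588, 0.9659); cell (7,1); t to first gridline: x 1.4682, y 0.2692 (then +3.8637 / +1.0353)
    (7,2) via y @ 0.2692
    (7,3) via y @ 1.3044
    (6,3) via x @ 1.4682
    (6,4) via y @ 2.3397
    (6,5) via y @ 3.3750
    (6,6) via y @ 4.4103
    (5,6) via x @ 5.3319
    (5,7) via y @ 5.4456
    (5,8) via y @ 6.4808  # hit
  → r_2 = 6.4808
beam 3: φ=45°, α=195°
  direction (-0.9659, -0.2588); cell (7,1); t to first gridline: x 0.3934, y 2.8591 (then +1.0353 / +3.8637)
    (6,1) via x @ 0.3934
    (5,1) via x @ 1.4287
    (4,1) via x @ 2.4640  # hit
  → r_3 = 2.4640
beam 4: φ=135°, α=285°
  direction (0.2588, -0.9659); cell (7,1); t to first gridline: x 2.3955, y 0.7661 (then +3.8637 / +1.0353)
    (7,0) via y @ 0.7661  # hit
  → r_4 = 0.7661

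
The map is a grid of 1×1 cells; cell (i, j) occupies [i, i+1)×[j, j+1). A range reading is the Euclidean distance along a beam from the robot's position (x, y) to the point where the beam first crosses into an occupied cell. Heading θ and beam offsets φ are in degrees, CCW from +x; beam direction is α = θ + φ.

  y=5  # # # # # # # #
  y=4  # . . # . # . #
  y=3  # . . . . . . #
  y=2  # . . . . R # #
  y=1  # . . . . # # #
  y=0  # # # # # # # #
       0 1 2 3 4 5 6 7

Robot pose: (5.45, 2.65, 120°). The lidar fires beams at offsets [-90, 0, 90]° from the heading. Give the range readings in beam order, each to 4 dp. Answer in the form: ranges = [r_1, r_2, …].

ranges = [0.6351, 2.7135, 3.3000]

beam 1: φ=-90°, α=30°
  cosα=0.8660 sinα=0.5000 | (5,2) | tMaxX 0.6351 tMaxY 0.7000 | tΔX 1.1547 tΔY 2.0000
    t=0.6351 [x] (6,2) — stop
  → r_1 = 0.6351
beam 2: φ=0°, α=120°
  cosα=-0.5000 sinα=0.8660 | (5,2) | tMaxX 0.9000 tMaxY 0.4041 | tΔX 2.0000 tΔY 1.1547
    t=0.4041 [y] (5,3)
    t=0.9000 [x] (4,3)
    t=1.5588 [y] (4,4)
    t=2.7135 [y] (4,5) — stop
  → r_2 = 2.7135
beam 3: φ=90°, α=210°
  cosα=-0.8660 sinα=-0.5000 | (5,2) | tMaxX 0.5196 tMaxY 1.3000 | tΔX 1.1547 tΔY 2.0000
    t=0.5196 [x] (4,2)
    t=1.3000 [y] (4,1)
    t=1.6743 [x] (3,1)
    t=2.8290 [x] (2,1)
    t=3.3000 [y] (2,0) — stop
  → r_3 = 3.3000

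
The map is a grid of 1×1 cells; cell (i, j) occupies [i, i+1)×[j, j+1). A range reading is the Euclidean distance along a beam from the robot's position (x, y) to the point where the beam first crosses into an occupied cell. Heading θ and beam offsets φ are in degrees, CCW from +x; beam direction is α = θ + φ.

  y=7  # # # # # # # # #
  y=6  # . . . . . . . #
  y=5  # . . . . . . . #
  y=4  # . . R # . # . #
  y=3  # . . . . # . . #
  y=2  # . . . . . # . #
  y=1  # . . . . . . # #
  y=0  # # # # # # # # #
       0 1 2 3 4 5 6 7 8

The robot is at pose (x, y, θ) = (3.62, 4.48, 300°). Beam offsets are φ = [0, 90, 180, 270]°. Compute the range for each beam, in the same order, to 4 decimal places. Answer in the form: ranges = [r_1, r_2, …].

ranges = [4.0184, 0.4388, 2.9098, 3.0253]

beam 1: φ=0°, α=300°
  dir = (cos 300°, sin 300°) = (0.5000, -0.8660); from cell (3,4)
  next x-line at t=0.7600, next y-line at t=0.5543; Δt_x=2.0000, Δt_y=1.1547
    y: enter (3,3) at t=0.5543
    x: enter (4,3) at t=0.7600
    y: enter (4,2) at t=1.7090
    x: enter (5,2) at t=2.7600
    y: enter (5,1) at t=2.8637
    y: enter (5,0) at t=4.0184 ← occupied
  → r_1 = 4.0184
beam 2: φ=90°, α=30°
  dir = (cos 30°, sin 30°) = (0.8660, 0.5000); from cell (3,4)
  next x-line at t=0.4388, next y-line at t=1.0400; Δt_x=1.1547, Δt_y=2.0000
    x: enter (4,4) at t=0.4388 ← occupied
  → r_2 = 0.4388
beam 3: φ=180°, α=120°
  dir = (cos 120°, sin 120°) = (-0.5000, 0.8660); from cell (3,4)
  next x-line at t=1.2400, next y-line at t=0.6004; Δt_x=2.0000, Δt_y=1.1547
    y: enter (3,5) at t=0.6004
    x: enter (2,5) at t=1.2400
    y: enter (2,6) at t=1.7551
    y: enter (2,7) at t=2.9098 ← occupied
  → r_3 = 2.9098
beam 4: φ=270°, α=210°
  dir = (cos 210°, sin 210°) = (-0.8660, -0.5000); from cell (3,4)
  next x-line at t=0.7159, next y-line at t=0.9600; Δt_x=1.1547, Δt_y=2.0000
    x: enter (2,4) at t=0.7159
    y: enter (2,3) at t=0.9600
    x: enter (1,3) at t=1.8706
    y: enter (1,2) at t=2.9600
    x: enter (0,2) at t=3.0253 ← occupied
  → r_4 = 3.0253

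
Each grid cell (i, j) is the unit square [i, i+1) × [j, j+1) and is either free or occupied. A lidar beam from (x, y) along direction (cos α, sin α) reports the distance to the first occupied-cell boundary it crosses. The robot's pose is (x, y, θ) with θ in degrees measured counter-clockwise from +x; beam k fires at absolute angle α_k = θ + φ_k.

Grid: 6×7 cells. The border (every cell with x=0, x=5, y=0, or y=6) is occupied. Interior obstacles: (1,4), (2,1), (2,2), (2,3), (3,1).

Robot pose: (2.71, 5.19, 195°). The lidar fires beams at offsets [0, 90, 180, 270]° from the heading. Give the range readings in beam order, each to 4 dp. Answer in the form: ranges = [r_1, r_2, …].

ranges = [0.7350, 3.3025, 2.3708, 0.8386]

beam 1: φ=0°, α=195°
  d=(-0.9659,-0.2588)  start (2,5)  tX=0.7350 tY=0.7341  stride 1/|dx|=1.0353 1/|dy|=3.8637
    cross y-line → (2,4), t=0.7341
    cross x-line → (1,4), t=0.7350 (wall)
  → r_1 = 0.7350
beam 2: φ=90°, α=285°
  d=(0.2588,-0.9659)  start (2,5)  tX=1.1205 tY=0.1967  stride 1/|dx|=3.8637 1/|dy|=1.0353
    cross y-line → (2,4), t=0.1967
    cross x-line → (3,4), t=1.1205
    cross y-line → (3,3), t=1.2320
    cross y-line → (3,2), t=2.2673
    cross y-line → (3,1), t=3.3025 (wall)
  → r_2 = 3.3025
beam 3: φ=180°, α=15°
  d=(0.9659,0.2588)  start (2,5)  tX=0.3002 tY=3.1296  stride 1/|dx|=1.0353 1/|dy|=3.8637
    cross x-line → (3,5), t=0.3002
    cross x-line → (4,5), t=1.3355
    cross x-line → (5,5), t=2.3708 (wall)
  → r_3 = 2.3708
beam 4: φ=270°, α=105°
  d=(-0.2588,0.9659)  start (2,5)  tX=2.7432 tY=0.8386  stride 1/|dx|=3.8637 1/|dy|=1.0353
    cross y-line → (2,6), t=0.8386 (wall)
  → r_4 = 0.8386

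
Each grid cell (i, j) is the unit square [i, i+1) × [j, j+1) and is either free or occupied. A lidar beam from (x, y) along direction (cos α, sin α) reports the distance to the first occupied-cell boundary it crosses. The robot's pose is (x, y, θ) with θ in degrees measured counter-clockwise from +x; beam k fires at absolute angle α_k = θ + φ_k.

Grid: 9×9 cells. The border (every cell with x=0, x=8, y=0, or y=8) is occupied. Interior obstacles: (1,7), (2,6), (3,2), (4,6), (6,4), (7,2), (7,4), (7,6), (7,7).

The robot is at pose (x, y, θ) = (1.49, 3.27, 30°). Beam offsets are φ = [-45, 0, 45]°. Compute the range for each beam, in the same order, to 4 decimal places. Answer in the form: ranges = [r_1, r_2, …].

beam 1: φ=-45°, α=345°
  dir = (cos 345°, sin 345°) = (0.9659, -0.2588); from cell (1,3)
  next x-line at t=0.5280, next y-line at t=1.0432; Δt_x=1.0353, Δt_y=3.8637
    x: enter (2,3) at t=0.5280
    y: enter (2,2) at t=1.0432
    x: enter (3,2) at t=1.5633 ← occupied
  → r_1 = 1.5633
beam 2: φ=0°, α=30°
  dir = (cos 30°, sin 30°) = (0.8660, 0.5000); from cell (1,3)
  next x-line at t=0.5889, next y-line at t=1.4600; Δt_x=1.1547, Δt_y=2.0000
    x: enter (2,3) at t=0.5889
    y: enter (2,4) at t=1.4600
    x: enter (3,4) at t=1.7436
    x: enter (4,4) at t=2.8983
    y: enter (4,5) at t=3.4600
    x: enter (5,5) at t=4.0530
    x: enter (6,5) at t=5.2077
    y: enter (6,6) at t=5.4600
    x: enter (7,6) at t=6.3624 ← occupied
  → r_2 = 6.3624
beam 3: φ=45°, α=75°
  dir = (cos 75°, sin 75°) = (0.2588, 0.9659); from cell (1,3)
  next x-line at t=1.9705, next y-line at t=0.7558; Δt_x=3.8637, Δt_y=1.0353
    y: enter (1,4) at t=0.7558
    y: enter (1,5) at t=1.7910
    x: enter (2,5) at t=1.9705
    y: enter (2,6) at t=2.8263 ← occupied
  → r_3 = 2.8263

ranges = [1.5633, 6.3624, 2.8263]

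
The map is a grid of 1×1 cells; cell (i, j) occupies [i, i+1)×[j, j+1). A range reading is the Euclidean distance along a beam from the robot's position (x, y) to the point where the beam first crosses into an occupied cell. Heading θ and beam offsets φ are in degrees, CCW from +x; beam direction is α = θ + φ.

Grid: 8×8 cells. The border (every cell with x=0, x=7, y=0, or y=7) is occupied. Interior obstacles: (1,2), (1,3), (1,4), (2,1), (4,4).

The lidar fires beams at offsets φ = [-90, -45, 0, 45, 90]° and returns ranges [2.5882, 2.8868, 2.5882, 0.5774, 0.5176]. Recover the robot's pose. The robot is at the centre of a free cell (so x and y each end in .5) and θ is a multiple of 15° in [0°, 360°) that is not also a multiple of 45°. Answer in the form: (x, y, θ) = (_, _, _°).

The pose lattice has 31·16 = 496 candidates. Test each by forward raycasting.
  (4.5, 3.5, 75°): beam 3 = 0.5176 ≠ 2.5882 ✗
  (6.5, 4.5, 30°): beam 1 = 1.0000 ≠ 2.5882 ✗
  (5.5, 4.5, 345°): beam 1 = 3.6235 ≠ 2.5882 ✗
  (3.5, 5.5, 300°): beam 1 = 1.7321 ≠ 2.5882 ✗
  …
  (4.5, 3.5, 15°): r_1=2.5882, r_2=2.8868, r_3=2.5882, r_4=0.5774, r_5=0.5176 — all match ✓
Only this pose fits every beam.

(x, y, θ) = (4.5, 3.5, 15°)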